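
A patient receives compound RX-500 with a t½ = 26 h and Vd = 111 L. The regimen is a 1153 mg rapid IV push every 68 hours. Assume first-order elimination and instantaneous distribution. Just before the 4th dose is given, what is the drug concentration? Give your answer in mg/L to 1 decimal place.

2.0 mg/L

f = (1/2)^(τ/t½) = (1/2)^(68/26) ≈ 0.1632.
C₀ = D/Vd = 1153/111 ≈ 10.387 mg/L.
Before the 4th dose, 3 doses have been given. Superposition: Cmin = C₀·(f + f² + … + f^3).
≈ 10.387 × (0.1632 + 0.0266 + 0.0043) ≈ 10.387 × 0.1941 ≈ 2.016 mg/L.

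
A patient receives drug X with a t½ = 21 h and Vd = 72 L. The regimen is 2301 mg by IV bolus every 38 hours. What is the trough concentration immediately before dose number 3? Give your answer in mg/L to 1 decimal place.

f = (1/2)^(τ/t½) = (1/2)^(38/21) ≈ 0.2853.
C₀ = D/Vd = 2301/72 ≈ 31.958 mg/L.
Before the 3rd dose, 2 doses have been given. Superposition: Cmin = C₀·(f + f²).
≈ 31.958 × (0.2853 + 0.0814) ≈ 31.958 × 0.3667 ≈ 11.719 mg/L.

11.7 mg/L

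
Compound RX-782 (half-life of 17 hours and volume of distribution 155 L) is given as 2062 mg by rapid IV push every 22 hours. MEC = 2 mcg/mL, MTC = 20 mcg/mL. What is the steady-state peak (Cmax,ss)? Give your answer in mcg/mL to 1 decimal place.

22.5 mcg/mL

k = ln2/t½ = ln2/17 ≈ 0.040773 h⁻¹; fraction remaining f = e^(−kτ) = e^(−0.040773×22) ≈ 0.4078.
Accumulation ratio R = 1/(1 − f) ≈ 1/0.5922 ≈ 1.6886.
Single-dose peak C₀ = D/Vd = 2062/155 ≈ 13.303 mcg/mL.
Cmax,ss = C₀/(1 − f) ≈ 13.303/0.5922 ≈ 22.464 mcg/mL.
Peak 22.5 mcg/mL vs MTC 20 mcg/mL: exceeds toxic threshold.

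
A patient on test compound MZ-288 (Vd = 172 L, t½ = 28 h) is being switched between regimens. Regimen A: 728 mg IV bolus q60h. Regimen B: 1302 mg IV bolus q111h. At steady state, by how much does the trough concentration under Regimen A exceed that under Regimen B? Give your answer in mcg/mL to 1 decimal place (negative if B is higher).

0.7 mcg/mL

Regimen A: f = (1/2)^(60/28) ≈ 0.2264; Cmin,ss = (728/172)·f/(1−f) ≈ 1.239 mcg/mL.
Regimen B: f = (1/2)^(111/28) ≈ 0.0641; Cmin,ss = (1302/172)·f/(1−f) ≈ 0.518 mcg/mL.
Difference ≈ 1.239 − 0.518 ≈ 0.721 mcg/mL.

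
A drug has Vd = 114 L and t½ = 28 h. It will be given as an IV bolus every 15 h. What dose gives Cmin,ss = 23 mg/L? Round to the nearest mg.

τ/t½ = 15/28 ≈ 0.53571, so f = (1/2)^(15/28) ≈ 0.689817.
Cmin,ss = (D/Vd)·f/(1−f), so D = Cmin,ss·Vd·(1−f)/f.
D = 23 × 114 × (1−f)/f ≈ 23 × 114 × 0.44966 ≈ 1179.01 mg.

1179 mg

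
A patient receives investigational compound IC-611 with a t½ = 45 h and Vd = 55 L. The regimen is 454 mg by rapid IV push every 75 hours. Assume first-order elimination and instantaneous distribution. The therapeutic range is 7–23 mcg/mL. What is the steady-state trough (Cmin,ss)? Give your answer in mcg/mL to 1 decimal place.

Over one 75-h interval, 75/45 ≈ 1.6667 half-lives elapse, leaving f ≈ 0.3150 of each dose.
At steady state, accumulation factor R = 1/(1 − e^(−kτ)) ≈ 1.4599.
Single-dose peak C₀ = D/Vd = 454/55 ≈ 8.255 mcg/mL.
Cmax,ss = C₀/(1 − f) ≈ 8.255/0.6850 ≈ 12.051 mcg/mL.
Steady-state trough Cmin,ss = Cmax,ss·f ≈ 12.051 × 0.3150 ≈ 3.796 mcg/mL.
Trough 3.8 mcg/mL vs MEC 7 mcg/mL: subtherapeutic.

3.8 mcg/mL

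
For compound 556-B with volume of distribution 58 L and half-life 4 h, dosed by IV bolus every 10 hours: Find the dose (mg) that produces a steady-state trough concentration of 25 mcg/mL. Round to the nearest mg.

6752 mg

τ/t½ = 10/4 ≈ 2.5, so f = (1/2)^(10/4) ≈ 0.176777.
Cmin,ss = (D/Vd)·f/(1−f), so D = Cmin,ss·Vd·(1−f)/f.
D = 25 × 58 × (1−f)/f ≈ 25 × 58 × 4.65684 ≈ 6752.42 mg.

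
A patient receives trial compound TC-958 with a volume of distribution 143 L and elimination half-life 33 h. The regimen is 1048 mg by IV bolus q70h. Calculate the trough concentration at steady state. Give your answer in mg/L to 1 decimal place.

2.2 mg/L

τ/t½ = 70/33 ≈ 2.1212, so fraction remaining f = (1/2)^(70/33) ≈ 0.2299.
At steady state, accumulation factor R = 1/(1 − e^(−kτ)) ≈ 1.2985.
Each bolus raises the concentration by D/Vd = 1048/143 ≈ 7.329 mg/L.
Steady-state peak Cmax,ss = C₀·R ≈ 7.329 × 1.2985 ≈ 9.517 mg/L.
One interval later, Cmin,ss = Cmax,ss·e^(−kτ) ≈ 9.517 × 0.2299 ≈ 2.188 mg/L.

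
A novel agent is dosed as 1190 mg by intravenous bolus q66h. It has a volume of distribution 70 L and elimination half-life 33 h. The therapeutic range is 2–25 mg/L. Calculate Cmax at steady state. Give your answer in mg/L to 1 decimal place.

22.7 mg/L

The dosing interval is 2 half-lives, so f = 2^(−2) = 0.25.
At steady state, R = 1/(1 − 0.25) = 4/3.
Single-dose peak C₀ = D/Vd = 1190/70 = 17 mg/L.
Steady-state peak Cmax,ss = C₀·R = 17 × 4/3 ≈ 22.667 mg/L.
Peak 22.7 mg/L vs MTC 25 mg/L: below toxic threshold.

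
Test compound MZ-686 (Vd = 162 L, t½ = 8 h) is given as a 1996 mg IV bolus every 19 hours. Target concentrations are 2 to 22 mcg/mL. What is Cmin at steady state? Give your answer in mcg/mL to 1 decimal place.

τ/t½ = 19/8 ≈ 2.375, so fraction remaining f = (1/2)^(19/8) ≈ 0.1928.
At steady state, accumulation factor R = 1/(1 − e^(−kτ)) ≈ 1.2389.
Single-dose peak C₀ = D/Vd = 1996/162 ≈ 12.321 mcg/mL.
Cmax,ss = C₀/(1 − f) ≈ 12.321/0.8072 ≈ 15.264 mcg/mL.
Steady-state trough Cmin,ss = Cmax,ss·f ≈ 15.264 × 0.1928 ≈ 2.943 mcg/mL.
Trough 2.9 mcg/mL vs MEC 2 mcg/mL: adequate.

2.9 mcg/mL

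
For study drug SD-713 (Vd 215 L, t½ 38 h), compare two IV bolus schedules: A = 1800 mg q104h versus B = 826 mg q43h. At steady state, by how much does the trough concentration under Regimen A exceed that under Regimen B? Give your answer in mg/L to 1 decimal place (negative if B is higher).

-1.7 mg/L

Regimen A: f = (1/2)^(104/38) ≈ 0.1500; Cmin,ss = (1800/215)·f/(1−f) ≈ 1.477 mg/L.
Regimen B: f = (1/2)^(43/38) ≈ 0.4564; Cmin,ss = (826/215)·f/(1−f) ≈ 3.226 mg/L.
Difference ≈ 1.477 − 3.226 ≈ -1.749 mg/L.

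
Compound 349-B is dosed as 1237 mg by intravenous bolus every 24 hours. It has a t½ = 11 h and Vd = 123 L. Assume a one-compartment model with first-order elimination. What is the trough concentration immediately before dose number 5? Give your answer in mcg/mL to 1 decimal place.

f = (1/2)^(τ/t½) = (1/2)^(24/11) ≈ 0.2204.
C₀ = D/Vd = 1237/123 ≈ 10.057 mcg/mL.
Before the 5th dose, 4 doses have been given. Superposition: Cmin = C₀·(f + f² + … + f^4).
≈ 10.057 × (0.2204 + 0.0486 + 0.0107 + 0.0024) ≈ 10.057 × 0.2821 ≈ 2.837 mcg/mL.

2.8 mcg/mL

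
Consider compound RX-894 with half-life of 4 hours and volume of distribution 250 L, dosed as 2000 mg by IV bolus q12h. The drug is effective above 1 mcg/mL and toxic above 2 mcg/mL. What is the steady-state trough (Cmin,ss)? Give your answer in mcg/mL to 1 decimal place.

1.1 mcg/mL

The dosing interval is 3 half-lives, so f = 2^(−3) = 0.125.
Accumulation ratio R = 1/(1 − f) = 1/0.875 = 8/7.
Single-dose peak C₀ = D/Vd = 2000/250 = 8 mcg/mL.
Steady-state peak Cmax,ss = C₀·R = 8 × 8/7 ≈ 9.143 mcg/mL.
Steady-state trough Cmin,ss = Cmax,ss·f ≈ 9.143 × 0.125 ≈ 1.143 mcg/mL.
Trough 1.1 mcg/mL vs MEC 1 mcg/mL: adequate.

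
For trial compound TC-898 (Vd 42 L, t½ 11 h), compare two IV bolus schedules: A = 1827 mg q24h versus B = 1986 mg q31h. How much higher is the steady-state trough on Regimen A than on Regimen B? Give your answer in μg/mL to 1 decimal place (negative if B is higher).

4.5 μg/mL

Regimen A: f = (1/2)^(24/11) ≈ 0.2204; Cmin,ss = (1827/42)·f/(1−f) ≈ 12.298 μg/mL.
Regimen B: f = (1/2)^(31/11) ≈ 0.1418; Cmin,ss = (1986/42)·f/(1−f) ≈ 7.813 μg/mL.
Difference ≈ 12.298 − 7.813 ≈ 4.485 μg/mL.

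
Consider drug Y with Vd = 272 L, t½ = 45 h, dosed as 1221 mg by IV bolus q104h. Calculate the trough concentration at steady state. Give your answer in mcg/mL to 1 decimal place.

τ/t½ = 104/45 ≈ 2.3111, so fraction remaining f = (1/2)^(104/45) ≈ 0.2015.
At steady state, accumulation factor R = 1/(1 − e^(−kτ)) ≈ 1.2523.
Single-dose peak C₀ = D/Vd = 1221/272 ≈ 4.489 mcg/mL.
Steady-state peak Cmax,ss = C₀·R ≈ 4.489 × 1.2523 ≈ 5.622 mcg/mL.
One interval later, Cmin,ss = Cmax,ss·e^(−kτ) ≈ 5.622 × 0.2015 ≈ 1.133 mcg/mL.

1.1 mcg/mL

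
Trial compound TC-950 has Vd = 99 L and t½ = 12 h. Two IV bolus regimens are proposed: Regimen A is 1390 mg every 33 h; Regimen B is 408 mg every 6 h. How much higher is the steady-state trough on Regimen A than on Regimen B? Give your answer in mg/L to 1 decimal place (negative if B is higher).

-7.5 mg/L

Regimen A: f = (1/2)^(33/12) ≈ 0.1487; Cmin,ss = (1390/99)·f/(1−f) ≈ 2.452 mg/L.
Regimen B: f = (1/2)^(6/12) ≈ 0.7071; Cmin,ss = (408/99)·f/(1−f) ≈ 9.949 mg/L.
Difference ≈ 2.452 − 9.949 ≈ -7.497 mg/L.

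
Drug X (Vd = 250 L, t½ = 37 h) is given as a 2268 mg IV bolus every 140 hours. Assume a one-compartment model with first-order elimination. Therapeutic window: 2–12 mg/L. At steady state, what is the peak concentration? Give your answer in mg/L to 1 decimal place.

k = ln2/t½ = ln2/37 ≈ 0.018734 h⁻¹; fraction remaining f = e^(−kτ) = e^(−0.018734×140) ≈ 0.0726.
Accumulation ratio R = 1/(1 − f) ≈ 1/0.9274 ≈ 1.0783.
Single-dose peak C₀ = D/Vd = 2268/250 ≈ 9.072 mg/L.
Steady-state peak Cmax,ss = C₀·R ≈ 9.072 × 1.0783 ≈ 9.782 mg/L.
Peak 9.8 mg/L vs MTC 12 mg/L: below toxic threshold.

9.8 mg/L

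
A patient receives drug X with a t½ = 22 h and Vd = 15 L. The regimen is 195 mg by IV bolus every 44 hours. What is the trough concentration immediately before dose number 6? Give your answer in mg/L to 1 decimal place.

4.3 mg/L

f = (1/2)^(τ/t½) = (1/2)^(44/22) ≈ 0.2500.
C₀ = D/Vd = 195/15 ≈ 13.000 mg/L.
Before the 6th dose, 5 doses have been given. Superposition: Cmin = C₀·(f + f² + … + f^5).
≈ 13.000 × (0.2500 + 0.0625 + 0.0156 + 0.0039 + 0.0010) ≈ 13.000 × 0.3330 ≈ 4.329 mg/L.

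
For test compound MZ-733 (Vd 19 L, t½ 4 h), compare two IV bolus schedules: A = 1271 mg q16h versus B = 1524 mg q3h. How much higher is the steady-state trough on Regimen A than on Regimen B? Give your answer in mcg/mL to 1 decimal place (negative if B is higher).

Regimen A: f = (1/2)^(16/4) ≈ 0.0625; Cmin,ss = (1271/19)·f/(1−f) ≈ 4.460 mcg/mL.
Regimen B: f = (1/2)^(3/4) ≈ 0.5946; Cmin,ss = (1524/19)·f/(1−f) ≈ 117.645 mcg/mL.
Difference ≈ 4.460 − 117.645 ≈ -113.185 mcg/mL.

-113.2 mcg/mL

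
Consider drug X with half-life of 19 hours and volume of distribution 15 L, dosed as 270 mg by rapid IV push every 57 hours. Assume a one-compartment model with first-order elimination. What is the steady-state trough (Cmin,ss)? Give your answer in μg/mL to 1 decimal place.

τ = 57 h = 3 half-lives, so f = (1/2)^3 = 0.125.
Accumulation ratio R = 1/(1 − f) = 1/0.875 = 8/7.
Single-dose peak C₀ = D/Vd = 270/15 = 18 μg/mL.
Steady-state peak Cmax,ss = C₀·R = 18 × 8/7 ≈ 20.571 μg/mL.
Steady-state trough Cmin,ss = Cmax,ss·f ≈ 20.571 × 0.125 ≈ 2.571 μg/mL.

2.6 μg/mL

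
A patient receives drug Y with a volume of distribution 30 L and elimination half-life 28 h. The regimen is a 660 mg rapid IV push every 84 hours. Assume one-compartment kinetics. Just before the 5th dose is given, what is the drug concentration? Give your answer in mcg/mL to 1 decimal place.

3.1 mcg/mL

f = (1/2)^(τ/t½) = (1/2)^(84/28) ≈ 0.1250.
C₀ = D/Vd = 660/30 ≈ 22.000 mcg/mL.
Before the 5th dose, 4 doses have been given. Superposition: Cmin = C₀·(f + f² + … + f^4).
≈ 22.000 × (0.1250 + 0.0156 + 0.0020 + 0.0002) ≈ 22.000 × 0.1428 ≈ 3.142 mcg/mL.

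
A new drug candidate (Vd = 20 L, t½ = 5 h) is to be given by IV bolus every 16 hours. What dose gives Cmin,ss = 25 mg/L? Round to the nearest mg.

4095 mg

τ/t½ = 16/5 ≈ 3.2, so f = (1/2)^(16/5) ≈ 0.108819.
Cmin,ss = (D/Vd)·f/(1−f), so D = Cmin,ss·Vd·(1−f)/f.
D = 25 × 20 × (1−f)/f ≈ 25 × 20 × 8.18957 ≈ 4094.78 mg.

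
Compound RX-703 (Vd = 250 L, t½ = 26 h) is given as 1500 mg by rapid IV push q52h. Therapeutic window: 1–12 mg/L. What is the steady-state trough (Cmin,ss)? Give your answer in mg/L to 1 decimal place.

The dosing interval is 2 half-lives, so f = 2^(−2) = 0.25.
At steady state, R = 1/(1 − 0.25) = 4/3.
Single-dose peak C₀ = D/Vd = 1500/250 = 6 mg/L.
Steady-state peak Cmax,ss = C₀·R = 6 × 4/3 ≈ 8.000 mg/L.
Steady-state trough Cmin,ss = Cmax,ss·f ≈ 8.000 × 0.25 ≈ 2.000 mg/L.
Trough 2.0 mg/L vs MEC 1 mg/L: adequate.

2.0 mg/L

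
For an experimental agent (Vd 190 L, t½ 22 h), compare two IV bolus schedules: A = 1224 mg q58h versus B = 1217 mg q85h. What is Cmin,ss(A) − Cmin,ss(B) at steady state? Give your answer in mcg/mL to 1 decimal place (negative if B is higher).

Regimen A: f = (1/2)^(58/22) ≈ 0.1608; Cmin,ss = (1224/190)·f/(1−f) ≈ 1.234 mcg/mL.
Regimen B: f = (1/2)^(85/22) ≈ 0.0687; Cmin,ss = (1217/190)·f/(1−f) ≈ 0.473 mcg/mL.
Difference ≈ 1.234 − 0.473 ≈ 0.761 mcg/mL.

0.8 mcg/mL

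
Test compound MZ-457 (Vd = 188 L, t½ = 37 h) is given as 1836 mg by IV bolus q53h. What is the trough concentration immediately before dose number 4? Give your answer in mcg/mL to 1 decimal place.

f = (1/2)^(τ/t½) = (1/2)^(53/37) ≈ 0.3705.
C₀ = D/Vd = 1836/188 ≈ 9.766 mcg/mL.
Before the 4th dose, 3 doses have been given. Superposition: Cmin = C₀·(f + f² + … + f^3).
≈ 9.766 × (0.3705 + 0.1373 + 0.0509) ≈ 9.766 × 0.5587 ≈ 5.456 mcg/mL.

5.5 mcg/mL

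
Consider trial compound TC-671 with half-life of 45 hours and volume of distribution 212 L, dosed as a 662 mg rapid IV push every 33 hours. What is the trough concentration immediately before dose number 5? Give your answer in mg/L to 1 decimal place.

f = (1/2)^(τ/t½) = (1/2)^(33/45) ≈ 0.6015.
C₀ = D/Vd = 662/212 ≈ 3.123 mg/L.
Before the 5th dose, 4 doses have been given. Superposition: Cmin = C₀·(f + f² + … + f^4).
≈ 3.123 × (0.6015 + 0.3618 + 0.2176 + 0.1309) ≈ 3.123 × 1.3118 ≈ 4.097 mg/L.

4.1 mg/L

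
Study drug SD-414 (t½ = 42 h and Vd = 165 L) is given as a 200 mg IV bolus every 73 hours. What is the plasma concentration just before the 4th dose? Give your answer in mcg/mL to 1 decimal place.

f = (1/2)^(τ/t½) = (1/2)^(73/42) ≈ 0.2998.
C₀ = D/Vd = 200/165 ≈ 1.212 mcg/mL.
Before the 4th dose, 3 doses have been given. Superposition: Cmin = C₀·(f + f² + … + f^3).
≈ 1.212 × (0.2998 + 0.0899 + 0.0269) ≈ 1.212 × 0.4166 ≈ 0.505 mcg/mL.

0.5 mcg/mL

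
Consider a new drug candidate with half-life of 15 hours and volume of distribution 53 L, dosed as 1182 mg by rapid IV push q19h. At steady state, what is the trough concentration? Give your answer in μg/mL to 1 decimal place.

Over one 19-h interval, 19/15 ≈ 1.2667 half-lives elapse, leaving f ≈ 0.4156 of each dose.
Single-dose peak C₀ = D/Vd = 1182/53 ≈ 22.302 μg/mL.
Steady-state trough Cmin,ss = C₀·f/(1−f) ≈ 22.302 × 0.4156/0.5844 ≈ 15.860 μg/mL.

15.9 μg/mL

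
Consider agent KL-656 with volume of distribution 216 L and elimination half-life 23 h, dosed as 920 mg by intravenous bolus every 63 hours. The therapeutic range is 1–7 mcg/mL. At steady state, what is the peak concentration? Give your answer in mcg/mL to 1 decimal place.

5.0 mcg/mL

τ/t½ = 63/23 ≈ 2.7391, so fraction remaining f = (1/2)^(63/23) ≈ 0.1498.
At steady state, accumulation factor R = 1/(1 − e^(−kτ)) ≈ 1.1762.
Each bolus raises the concentration by D/Vd = 920/216 ≈ 4.259 mcg/mL.
Steady-state peak Cmax,ss = C₀·R ≈ 4.259 × 1.1762 ≈ 5.009 mcg/mL.
Peak 5.0 mcg/mL vs MTC 7 mcg/mL: below toxic threshold.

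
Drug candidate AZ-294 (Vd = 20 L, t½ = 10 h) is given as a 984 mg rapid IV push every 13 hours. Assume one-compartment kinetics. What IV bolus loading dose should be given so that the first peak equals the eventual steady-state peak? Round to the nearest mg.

1657 mg

f = (1/2)^(13/10) ≈ 0.406126; accumulation ratio R = 1/(1−f) ≈ 1.68386.
Loading dose to hit Cmax,ss on first dose: D_load = D_maint·R ≈ 984 × 1.68386 ≈ 1656.92 mg.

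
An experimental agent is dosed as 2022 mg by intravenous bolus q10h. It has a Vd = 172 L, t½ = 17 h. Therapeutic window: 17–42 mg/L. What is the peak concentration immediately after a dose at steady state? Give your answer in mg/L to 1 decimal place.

k = ln2/t½ = ln2/17 ≈ 0.040773 h⁻¹; fraction remaining f = e^(−kτ) = e^(−0.040773×10) ≈ 0.6652.
Accumulation ratio R = 1/(1 − f) ≈ 1/0.3348 ≈ 2.9869.
Each bolus raises the concentration by D/Vd = 2022/172 ≈ 11.756 mg/L.
Steady-state peak Cmax,ss = C₀·R ≈ 11.756 × 2.9869 ≈ 35.114 mg/L.
Peak 35.1 mg/L vs MTC 42 mg/L: below toxic threshold.

35.1 mg/L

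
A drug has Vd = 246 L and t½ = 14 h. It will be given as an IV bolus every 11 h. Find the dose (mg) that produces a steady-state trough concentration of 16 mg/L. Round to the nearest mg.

τ/t½ = 11/14 ≈ 0.78571, so f = (1/2)^(11/14) ≈ 0.580065.
Cmin,ss = (D/Vd)·f/(1−f), so D = Cmin,ss·Vd·(1−f)/f.
D = 16 × 246 × (1−f)/f ≈ 16 × 246 × 0.72394 ≈ 2849.43 mg.

2849 mg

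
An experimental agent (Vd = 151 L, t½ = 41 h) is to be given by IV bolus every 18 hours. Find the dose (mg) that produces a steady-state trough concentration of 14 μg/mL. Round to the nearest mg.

τ/t½ = 18/41 ≈ 0.43902, so f = (1/2)^(18/41) ≈ 0.737633.
Cmin,ss = (D/Vd)·f/(1−f), so D = Cmin,ss·Vd·(1−f)/f.
D = 14 × 151 × (1−f)/f ≈ 14 × 151 × 0.35569 ≈ 751.93 mg.

752 mg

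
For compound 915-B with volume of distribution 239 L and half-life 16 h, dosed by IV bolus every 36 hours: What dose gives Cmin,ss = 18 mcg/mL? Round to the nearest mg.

16162 mg

τ/t½ = 36/16 ≈ 2.25, so f = (1/2)^(36/16) ≈ 0.210224.
Cmin,ss = (D/Vd)·f/(1−f), so D = Cmin,ss·Vd·(1−f)/f.
D = 18 × 239 × (1−f)/f ≈ 18 × 239 × 3.75683 ≈ 16161.88 mg.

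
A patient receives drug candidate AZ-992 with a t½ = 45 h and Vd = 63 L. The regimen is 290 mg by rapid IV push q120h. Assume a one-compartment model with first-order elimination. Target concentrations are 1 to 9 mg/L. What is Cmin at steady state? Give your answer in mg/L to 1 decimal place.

τ/t½ = 120/45 ≈ 2.6667, so fraction remaining f = (1/2)^(120/45) ≈ 0.1575.
At steady state, accumulation factor R = 1/(1 − e^(−kτ)) ≈ 1.1869.
Single-dose peak C₀ = D/Vd = 290/63 ≈ 4.603 mg/L.
Cmax,ss = C₀/(1 − f) ≈ 4.603/0.8425 ≈ 5.464 mg/L.
Steady-state trough Cmin,ss = Cmax,ss·f ≈ 5.464 × 0.1575 ≈ 0.861 mg/L.
Trough 0.9 mg/L vs MEC 1 mg/L: subtherapeutic.

0.9 mg/L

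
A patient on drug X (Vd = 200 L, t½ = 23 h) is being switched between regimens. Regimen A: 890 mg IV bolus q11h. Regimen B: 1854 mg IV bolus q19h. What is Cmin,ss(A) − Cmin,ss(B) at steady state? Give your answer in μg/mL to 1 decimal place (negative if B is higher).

Regimen A: f = (1/2)^(11/23) ≈ 0.7178; Cmin,ss = (890/200)·f/(1−f) ≈ 11.319 μg/mL.
Regimen B: f = (1/2)^(19/23) ≈ 0.5641; Cmin,ss = (1854/200)·f/(1−f) ≈ 11.996 μg/mL.
Difference ≈ 11.319 − 11.996 ≈ -0.677 μg/mL.

-0.7 μg/mL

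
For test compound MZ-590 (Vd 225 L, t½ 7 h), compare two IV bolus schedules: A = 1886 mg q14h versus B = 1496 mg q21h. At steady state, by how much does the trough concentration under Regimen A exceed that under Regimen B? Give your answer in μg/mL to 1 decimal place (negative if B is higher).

Regimen A: f = (1/2)^(14/7) ≈ 0.2500; Cmin,ss = (1886/225)·f/(1−f) ≈ 2.794 μg/mL.
Regimen B: f = (1/2)^(21/7) ≈ 0.1250; Cmin,ss = (1496/225)·f/(1−f) ≈ 0.950 μg/mL.
Difference ≈ 2.794 − 0.950 ≈ 1.844 μg/mL.

1.8 μg/mL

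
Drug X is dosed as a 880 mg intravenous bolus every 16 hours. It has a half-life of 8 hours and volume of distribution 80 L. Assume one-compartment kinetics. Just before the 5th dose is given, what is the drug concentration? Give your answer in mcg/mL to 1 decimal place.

3.7 mcg/mL

f = (1/2)^(τ/t½) = (1/2)^(16/8) ≈ 0.2500.
C₀ = D/Vd = 880/80 ≈ 11.000 mcg/mL.
Before the 5th dose, 4 doses have been given. Superposition: Cmin = C₀·(f + f² + … + f^4).
≈ 11.000 × (0.2500 + 0.0625 + 0.0156 + 0.0039) ≈ 11.000 × 0.3320 ≈ 3.652 mcg/mL.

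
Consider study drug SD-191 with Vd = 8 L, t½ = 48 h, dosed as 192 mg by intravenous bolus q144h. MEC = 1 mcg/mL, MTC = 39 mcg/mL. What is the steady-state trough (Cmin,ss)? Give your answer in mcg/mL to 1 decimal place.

τ = 144 h = 3 half-lives, so f = (1/2)^3 = 0.125.
Accumulation ratio R = 1/(1 − f) = 1/0.875 = 8/7.
Single-dose peak C₀ = D/Vd = 192/8 = 24 mcg/mL.
Steady-state peak Cmax,ss = C₀·R = 24 × 8/7 ≈ 27.429 mcg/mL.
Steady-state trough Cmin,ss = Cmax,ss·f ≈ 27.429 × 0.125 ≈ 3.429 mcg/mL.
Trough 3.4 mcg/mL vs MEC 1 mcg/mL: adequate.

3.4 mcg/mL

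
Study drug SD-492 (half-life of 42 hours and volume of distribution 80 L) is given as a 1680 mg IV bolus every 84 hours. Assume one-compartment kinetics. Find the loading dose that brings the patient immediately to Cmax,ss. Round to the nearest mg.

2240 mg

f = (1/2)^(84/42) ≈ 0.250000; accumulation ratio R = 1/(1−f) ≈ 1.33333.
Loading dose to hit Cmax,ss on first dose: D_load = D_maint·R ≈ 1680 × 1.33333 ≈ 2239.99 mg.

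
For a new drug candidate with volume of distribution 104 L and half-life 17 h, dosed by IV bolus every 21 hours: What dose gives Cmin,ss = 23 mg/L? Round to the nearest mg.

τ/t½ = 21/17 ≈ 1.2353, so f = (1/2)^(21/17) ≈ 0.424756.
Cmin,ss = (D/Vd)·f/(1−f), so D = Cmin,ss·Vd·(1−f)/f.
D = 23 × 104 × (1−f)/f ≈ 23 × 104 × 1.35429 ≈ 3239.46 mg.

3239 mg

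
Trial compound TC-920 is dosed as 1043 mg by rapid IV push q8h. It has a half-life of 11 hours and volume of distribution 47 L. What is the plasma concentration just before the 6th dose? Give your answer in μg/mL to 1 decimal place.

31.1 μg/mL

f = (1/2)^(τ/t½) = (1/2)^(8/11) ≈ 0.6040.
C₀ = D/Vd = 1043/47 ≈ 22.191 μg/mL.
Before the 6th dose, 5 doses have been given. Superposition: Cmin = C₀·(f + f² + … + f^5).
≈ 22.191 × (0.6040 + 0.3648 + 0.2203 + 0.1331 + 0.0804) ≈ 22.191 × 1.4026 ≈ 31.125 μg/mL.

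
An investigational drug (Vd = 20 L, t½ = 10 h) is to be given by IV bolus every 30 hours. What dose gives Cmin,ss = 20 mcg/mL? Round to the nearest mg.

τ/t½ = 30/10 ≈ 3, so f = (1/2)^(30/10) ≈ 0.125000.
Cmin,ss = (D/Vd)·f/(1−f), so D = Cmin,ss·Vd·(1−f)/f.
D = 20 × 20 × (1−f)/f ≈ 20 × 20 × 7.00000 ≈ 2800.00 mg.

2800 mg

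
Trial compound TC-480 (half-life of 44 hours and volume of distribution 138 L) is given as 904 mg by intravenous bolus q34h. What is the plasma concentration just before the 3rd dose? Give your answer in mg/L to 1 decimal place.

f = (1/2)^(τ/t½) = (1/2)^(34/44) ≈ 0.5853.
C₀ = D/Vd = 904/138 ≈ 6.551 mg/L.
Before the 3rd dose, 2 doses have been given. Superposition: Cmin = C₀·(f + f²).
≈ 6.551 × (0.5853 + 0.3426) ≈ 6.551 × 0.9279 ≈ 6.079 mg/L.

6.1 mg/L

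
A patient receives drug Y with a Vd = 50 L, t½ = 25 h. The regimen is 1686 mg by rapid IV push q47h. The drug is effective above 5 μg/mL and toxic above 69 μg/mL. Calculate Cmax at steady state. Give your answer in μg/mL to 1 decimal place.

46.3 μg/mL

Over one 47-h interval, 47/25 ≈ 1.88 half-lives elapse, leaving f ≈ 0.2717 of each dose.
At steady state, accumulation factor R = 1/(1 − e^(−kτ)) ≈ 1.3731.
Single-dose peak C₀ = D/Vd = 1686/50 ≈ 33.720 μg/mL.
Steady-state peak Cmax,ss = C₀·R ≈ 33.720 × 1.3731 ≈ 46.301 μg/mL.
Peak 46.3 μg/mL vs MTC 69 μg/mL: below toxic threshold.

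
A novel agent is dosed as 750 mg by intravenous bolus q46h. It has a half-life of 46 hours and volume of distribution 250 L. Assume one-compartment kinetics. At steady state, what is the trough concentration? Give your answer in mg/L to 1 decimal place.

3.0 mg/L

The dosing interval is 1 half-life, so f = 2^(−1) = 0.5.
Accumulation ratio R = 1/(1 − f) = 1/0.5 = 2/1.
Single-dose peak C₀ = D/Vd = 750/250 = 3 mg/L.
Steady-state peak Cmax,ss = C₀·R = 3 × 2/1 ≈ 6.000 mg/L.
Steady-state trough Cmin,ss = Cmax,ss·f ≈ 6.000 × 0.5 ≈ 3.000 mg/L.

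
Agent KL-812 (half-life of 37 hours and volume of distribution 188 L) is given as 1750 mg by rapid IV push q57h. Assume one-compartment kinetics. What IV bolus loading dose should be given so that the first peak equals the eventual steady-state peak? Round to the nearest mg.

f = (1/2)^(57/37) ≈ 0.343757; accumulation ratio R = 1/(1−f) ≈ 1.52383.
Loading dose to hit Cmax,ss on first dose: D_load = D_maint·R ≈ 1750 × 1.52383 ≈ 2666.70 mg.

2667 mg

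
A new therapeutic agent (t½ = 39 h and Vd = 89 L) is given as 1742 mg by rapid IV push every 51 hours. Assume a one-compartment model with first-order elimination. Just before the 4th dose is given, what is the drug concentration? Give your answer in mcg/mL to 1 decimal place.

12.4 mcg/mL

f = (1/2)^(τ/t½) = (1/2)^(51/39) ≈ 0.4040.
C₀ = D/Vd = 1742/89 ≈ 19.573 mcg/mL.
Before the 4th dose, 3 doses have been given. Superposition: Cmin = C₀·(f + f² + … + f^3).
≈ 19.573 × (0.4040 + 0.1632 + 0.0659) ≈ 19.573 × 0.6331 ≈ 12.392 mcg/mL.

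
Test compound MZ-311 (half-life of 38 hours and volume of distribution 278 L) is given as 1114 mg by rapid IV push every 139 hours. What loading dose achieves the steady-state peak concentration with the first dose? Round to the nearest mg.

f = (1/2)^(139/38) ≈ 0.079225; accumulation ratio R = 1/(1−f) ≈ 1.08604.
Loading dose to hit Cmax,ss on first dose: D_load = D_maint·R ≈ 1114 × 1.08604 ≈ 1209.85 mg.

1210 mg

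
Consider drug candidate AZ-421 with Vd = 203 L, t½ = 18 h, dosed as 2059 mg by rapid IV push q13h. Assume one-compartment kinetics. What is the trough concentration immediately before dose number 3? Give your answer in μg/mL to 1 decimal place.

9.9 μg/mL

f = (1/2)^(τ/t½) = (1/2)^(13/18) ≈ 0.6062.
C₀ = D/Vd = 2059/203 ≈ 10.143 μg/mL.
Before the 3rd dose, 2 doses have been given. Superposition: Cmin = C₀·(f + f²).
≈ 10.143 × (0.6062 + 0.3675) ≈ 10.143 × 0.9737 ≈ 9.876 μg/mL.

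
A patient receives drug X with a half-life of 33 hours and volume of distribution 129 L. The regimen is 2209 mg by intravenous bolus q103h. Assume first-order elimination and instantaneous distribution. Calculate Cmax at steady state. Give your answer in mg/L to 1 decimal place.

Over one 103-h interval, 103/33 ≈ 3.1212 half-lives elapse, leaving f ≈ 0.1149 of each dose.
Accumulation ratio R = 1/(1 − f) ≈ 1/0.8851 ≈ 1.1298.
Single-dose peak C₀ = D/Vd = 2209/129 ≈ 17.124 mg/L.
Steady-state peak Cmax,ss = C₀·R ≈ 17.124 × 1.1298 ≈ 19.347 mg/L.

19.3 mg/L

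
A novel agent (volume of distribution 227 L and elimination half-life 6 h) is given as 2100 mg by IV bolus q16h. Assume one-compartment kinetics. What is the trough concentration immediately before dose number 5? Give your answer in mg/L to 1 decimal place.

1.7 mg/L

f = (1/2)^(τ/t½) = (1/2)^(16/6) ≈ 0.1575.
C₀ = D/Vd = 2100/227 ≈ 9.251 mg/L.
Before the 5th dose, 4 doses have been given. Superposition: Cmin = C₀·(f + f² + … + f^4).
≈ 9.251 × (0.1575 + 0.0248 + 0.0039 + 0.0006) ≈ 9.251 × 0.1868 ≈ 1.728 mg/L.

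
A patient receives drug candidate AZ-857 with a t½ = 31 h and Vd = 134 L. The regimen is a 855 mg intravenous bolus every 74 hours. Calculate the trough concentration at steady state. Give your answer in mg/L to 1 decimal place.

Over one 74-h interval, 74/31 ≈ 2.3871 half-lives elapse, leaving f ≈ 0.1912 of each dose.
Single-dose peak C₀ = D/Vd = 855/134 ≈ 6.381 mg/L.
Steady-state trough Cmin,ss = C₀·f/(1−f) ≈ 6.381 × 0.1912/0.8088 ≈ 1.508 mg/L.

1.5 mg/L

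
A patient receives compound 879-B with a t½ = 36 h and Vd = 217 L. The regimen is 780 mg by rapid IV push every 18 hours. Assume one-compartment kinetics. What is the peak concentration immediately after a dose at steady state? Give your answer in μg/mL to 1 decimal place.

k = ln2/t½ = ln2/36 ≈ 0.019254 h⁻¹; fraction remaining f = e^(−kτ) = e^(−0.019254×18) ≈ 0.7071.
Accumulation ratio R = 1/(1 − f) ≈ 1/0.2929 ≈ 3.4141.
Single-dose peak C₀ = D/Vd = 780/217 ≈ 3.594 μg/mL.
Cmax,ss = C₀/(1 − f) ≈ 3.594/0.2929 ≈ 12.270 μg/mL.

12.3 μg/mL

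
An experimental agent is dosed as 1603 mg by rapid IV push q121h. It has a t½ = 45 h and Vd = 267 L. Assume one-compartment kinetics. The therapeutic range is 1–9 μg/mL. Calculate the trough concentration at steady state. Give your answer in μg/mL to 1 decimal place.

1.1 μg/mL

τ/t½ = 121/45 ≈ 2.6889, so fraction remaining f = (1/2)^(121/45) ≈ 0.1551.
Accumulation ratio R = 1/(1 − f) ≈ 1/0.8449 ≈ 1.1836.
Each bolus raises the concentration by D/Vd = 1603/267 ≈ 6.004 μg/mL.
Steady-state peak Cmax,ss = C₀·R ≈ 6.004 × 1.1836 ≈ 7.106 μg/mL.
One interval later, Cmin,ss = Cmax,ss·e^(−kτ) ≈ 7.106 × 0.1551 ≈ 1.102 μg/mL.
Trough 1.1 μg/mL vs MEC 1 μg/mL: adequate.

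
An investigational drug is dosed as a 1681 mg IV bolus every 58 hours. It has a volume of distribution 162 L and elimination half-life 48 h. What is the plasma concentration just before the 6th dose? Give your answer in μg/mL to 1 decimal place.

7.8 μg/mL

f = (1/2)^(τ/t½) = (1/2)^(58/48) ≈ 0.4328.
C₀ = D/Vd = 1681/162 ≈ 10.377 μg/mL.
Before the 6th dose, 5 doses have been given. Superposition: Cmin = C₀·(f + f² + … + f^5).
≈ 10.377 × (0.4328 + 0.1873 + 0.0811 + 0.0351 + 0.0152) ≈ 10.377 × 0.7515 ≈ 7.798 μg/mL.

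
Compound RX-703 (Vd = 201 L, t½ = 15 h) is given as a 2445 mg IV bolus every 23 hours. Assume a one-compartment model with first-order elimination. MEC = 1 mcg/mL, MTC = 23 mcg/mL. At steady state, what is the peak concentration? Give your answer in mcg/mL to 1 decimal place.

18.6 mcg/mL

τ/t½ = 23/15 ≈ 1.5333, so fraction remaining f = (1/2)^(23/15) ≈ 0.3455.
Accumulation ratio R = 1/(1 − f) ≈ 1/0.6545 ≈ 1.5279.
Each bolus raises the concentration by D/Vd = 2445/201 ≈ 12.164 mcg/mL.
Steady-state peak Cmax,ss = C₀·R ≈ 12.164 × 1.5279 ≈ 18.585 mcg/mL.
Peak 18.6 mcg/mL vs MTC 23 mcg/mL: below toxic threshold.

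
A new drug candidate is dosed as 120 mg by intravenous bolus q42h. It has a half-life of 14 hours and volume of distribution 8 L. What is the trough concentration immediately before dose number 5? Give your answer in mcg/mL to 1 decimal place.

f = (1/2)^(τ/t½) = (1/2)^(42/14) ≈ 0.1250.
C₀ = D/Vd = 120/8 ≈ 15.000 mcg/mL.
Before the 5th dose, 4 doses have been given. Superposition: Cmin = C₀·(f + f² + … + f^4).
≈ 15.000 × (0.1250 + 0.0156 + 0.0020 + 0.0002) ≈ 15.000 × 0.1428 ≈ 2.142 mcg/mL.

2.1 mcg/mL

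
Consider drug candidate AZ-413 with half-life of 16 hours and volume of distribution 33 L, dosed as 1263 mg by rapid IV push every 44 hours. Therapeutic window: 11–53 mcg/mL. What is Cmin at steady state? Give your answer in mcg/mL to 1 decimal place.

6.7 mcg/mL

Over one 44-h interval, 44/16 ≈ 2.75 half-lives elapse, leaving f ≈ 0.1487 of each dose.
Each bolus raises the concentration by D/Vd = 1263/33 ≈ 38.273 mcg/mL.
Steady-state trough Cmin,ss = C₀·f/(1−f) ≈ 38.273 × 0.1487/0.8513 ≈ 6.685 mcg/mL.
Trough 6.7 mcg/mL vs MEC 11 mcg/mL: subtherapeutic.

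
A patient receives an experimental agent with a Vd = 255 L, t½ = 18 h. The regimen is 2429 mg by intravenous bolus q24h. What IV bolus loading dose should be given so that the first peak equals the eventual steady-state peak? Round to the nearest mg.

f = (1/2)^(24/18) ≈ 0.396850; accumulation ratio R = 1/(1−f) ≈ 1.65796.
Loading dose to hit Cmax,ss on first dose: D_load = D_maint·R ≈ 2429 × 1.65796 ≈ 4027.18 mg.

4027 mg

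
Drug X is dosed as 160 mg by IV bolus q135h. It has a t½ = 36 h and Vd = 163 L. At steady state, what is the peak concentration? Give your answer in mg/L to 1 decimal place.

Over one 135-h interval, 135/36 ≈ 3.75 half-lives elapse, leaving f ≈ 0.0743 of each dose.
At steady state, accumulation factor R = 1/(1 − e^(−kτ)) ≈ 1.0803.
Single-dose peak C₀ = D/Vd = 160/163 ≈ 0.982 mg/L.
Steady-state peak Cmax,ss = C₀·R ≈ 0.982 × 1.0803 ≈ 1.061 mg/L.

1.1 mg/L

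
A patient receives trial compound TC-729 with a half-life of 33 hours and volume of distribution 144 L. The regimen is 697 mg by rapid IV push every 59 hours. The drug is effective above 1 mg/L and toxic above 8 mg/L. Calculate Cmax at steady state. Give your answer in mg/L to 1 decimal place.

τ/t½ = 59/33 ≈ 1.7879, so fraction remaining f = (1/2)^(59/33) ≈ 0.2896.
At steady state, accumulation factor R = 1/(1 − e^(−kτ)) ≈ 1.4077.
Each bolus raises the concentration by D/Vd = 697/144 ≈ 4.840 mg/L.
Steady-state peak Cmax,ss = C₀·R ≈ 4.840 × 1.4077 ≈ 6.813 mg/L.
Peak 6.8 mg/L vs MTC 8 mg/L: below toxic threshold.

6.8 mg/L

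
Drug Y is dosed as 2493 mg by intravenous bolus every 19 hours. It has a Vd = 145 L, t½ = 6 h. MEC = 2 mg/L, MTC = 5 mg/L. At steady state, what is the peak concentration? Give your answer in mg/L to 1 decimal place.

19.3 mg/L

Over one 19-h interval, 19/6 ≈ 3.1667 half-lives elapse, leaving f ≈ 0.1114 of each dose.
At steady state, accumulation factor R = 1/(1 − e^(−kτ)) ≈ 1.1254.
Each bolus raises the concentration by D/Vd = 2493/145 ≈ 17.193 mg/L.
Steady-state peak Cmax,ss = C₀·R ≈ 17.193 × 1.1254 ≈ 19.349 mg/L.
Peak 19.3 mg/L vs MTC 5 mg/L: exceeds toxic threshold.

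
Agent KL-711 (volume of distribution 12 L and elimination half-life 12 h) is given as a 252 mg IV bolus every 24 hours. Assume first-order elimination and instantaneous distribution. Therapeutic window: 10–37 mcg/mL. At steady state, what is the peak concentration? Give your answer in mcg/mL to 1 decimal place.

28.0 mcg/mL

τ = 24 h = 2 half-lives, so f = (1/2)^2 = 0.25.
Accumulation ratio R = 1/(1 − f) = 1/0.75 = 4/3.
Single-dose peak C₀ = D/Vd = 252/12 = 21 mcg/mL.
Steady-state peak Cmax,ss = C₀·R = 21 × 4/3 ≈ 28.000 mcg/mL.
Peak 28.0 mcg/mL vs MTC 37 mcg/mL: below toxic threshold.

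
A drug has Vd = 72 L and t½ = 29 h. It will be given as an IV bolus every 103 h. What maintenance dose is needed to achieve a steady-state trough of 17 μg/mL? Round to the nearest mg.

13129 mg

τ/t½ = 103/29 ≈ 3.5517, so f = (1/2)^(103/29) ≈ 0.085276.
Cmin,ss = (D/Vd)·f/(1−f), so D = Cmin,ss·Vd·(1−f)/f.
D = 17 × 72 × (1−f)/f ≈ 17 × 72 × 10.72663 ≈ 13129.40 mg.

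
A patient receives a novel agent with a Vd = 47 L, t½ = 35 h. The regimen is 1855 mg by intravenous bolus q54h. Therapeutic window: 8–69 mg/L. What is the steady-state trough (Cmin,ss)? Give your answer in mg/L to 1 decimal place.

20.6 mg/L

Over one 54-h interval, 54/35 ≈ 1.5429 half-lives elapse, leaving f ≈ 0.3432 of each dose.
Accumulation ratio R = 1/(1 − f) ≈ 1/0.6568 ≈ 1.5225.
Single-dose peak C₀ = D/Vd = 1855/47 ≈ 39.468 mg/L.
Steady-state peak Cmax,ss = C₀·R ≈ 39.468 × 1.5225 ≈ 60.090 mg/L.
Steady-state trough Cmin,ss = Cmax,ss·f ≈ 60.090 × 0.3432 ≈ 20.623 mg/L.
Trough 20.6 mg/L vs MEC 8 mg/L: adequate.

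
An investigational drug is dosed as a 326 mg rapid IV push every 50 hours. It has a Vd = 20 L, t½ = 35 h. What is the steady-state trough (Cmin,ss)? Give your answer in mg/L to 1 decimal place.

9.6 mg/L

k = ln2/t½ = ln2/35 ≈ 0.019804 h⁻¹; fraction remaining f = e^(−kτ) = e^(−0.019804×50) ≈ 0.3715.
Each bolus raises the concentration by D/Vd = 326/20 ≈ 16.300 mg/L.
Steady-state trough Cmin,ss = C₀·f/(1−f) ≈ 16.300 × 0.3715/0.6285 ≈ 9.635 mg/L.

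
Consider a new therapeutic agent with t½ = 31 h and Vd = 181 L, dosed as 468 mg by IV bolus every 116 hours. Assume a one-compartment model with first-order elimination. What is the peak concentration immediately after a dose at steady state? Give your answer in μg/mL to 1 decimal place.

τ/t½ = 116/31 ≈ 3.7419, so fraction remaining f = (1/2)^(116/31) ≈ 0.0747.
Accumulation ratio R = 1/(1 − f) ≈ 1/0.9253 ≈ 1.0807.
Each bolus raises the concentration by D/Vd = 468/181 ≈ 2.586 μg/mL.
Steady-state peak Cmax,ss = C₀·R ≈ 2.586 × 1.0807 ≈ 2.795 μg/mL.

2.8 μg/mL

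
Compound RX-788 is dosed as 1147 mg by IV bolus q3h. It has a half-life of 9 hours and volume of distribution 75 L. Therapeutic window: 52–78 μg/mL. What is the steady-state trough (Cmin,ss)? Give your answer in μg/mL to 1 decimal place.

τ/t½ = 3/9 ≈ 0.33333, so fraction remaining f = (1/2)^(3/9) ≈ 0.7937.
Accumulation ratio R = 1/(1 − f) ≈ 1/0.2063 ≈ 4.8473.
Single-dose peak C₀ = D/Vd = 1147/75 ≈ 15.293 μg/mL.
Steady-state peak Cmax,ss = C₀·R ≈ 15.293 × 4.8473 ≈ 74.130 μg/mL.
Steady-state trough Cmin,ss = Cmax,ss·f ≈ 74.130 × 0.7937 ≈ 58.837 μg/mL.
Trough 58.8 μg/mL vs MEC 52 μg/mL: adequate.

58.8 μg/mL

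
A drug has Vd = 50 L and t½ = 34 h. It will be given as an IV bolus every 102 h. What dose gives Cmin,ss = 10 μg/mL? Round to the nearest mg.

3500 mg

τ/t½ = 102/34 ≈ 3, so f = (1/2)^(102/34) ≈ 0.125000.
Cmin,ss = (D/Vd)·f/(1−f), so D = Cmin,ss·Vd·(1−f)/f.
D = 10 × 50 × (1−f)/f ≈ 10 × 50 × 7.00000 ≈ 3500.00 mg.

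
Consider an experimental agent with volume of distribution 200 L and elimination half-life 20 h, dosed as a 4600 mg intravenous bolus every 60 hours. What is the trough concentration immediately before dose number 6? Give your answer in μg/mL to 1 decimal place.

f = (1/2)^(τ/t½) = (1/2)^(60/20) ≈ 0.1250.
C₀ = D/Vd = 4600/200 ≈ 23.000 μg/mL.
Before the 6th dose, 5 doses have been given. Superposition: Cmin = C₀·(f + f² + … + f^5).
≈ 23.000 × (0.1250 + 0.0156 + 0.0020 + 0.0002 + 0.0000) ≈ 23.000 × 0.1428 ≈ 3.284 μg/mL.

3.3 μg/mL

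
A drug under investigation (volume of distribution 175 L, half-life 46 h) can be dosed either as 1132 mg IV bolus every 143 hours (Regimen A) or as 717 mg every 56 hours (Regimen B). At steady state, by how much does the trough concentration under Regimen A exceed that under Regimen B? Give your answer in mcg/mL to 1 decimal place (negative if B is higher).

Regimen A: f = (1/2)^(143/46) ≈ 0.1159; Cmin,ss = (1132/175)·f/(1−f) ≈ 0.848 mcg/mL.
Regimen B: f = (1/2)^(56/46) ≈ 0.4301; Cmin,ss = (717/175)·f/(1−f) ≈ 3.092 mcg/mL.
Difference ≈ 0.848 − 3.092 ≈ -2.244 mcg/mL.

-2.2 mcg/mL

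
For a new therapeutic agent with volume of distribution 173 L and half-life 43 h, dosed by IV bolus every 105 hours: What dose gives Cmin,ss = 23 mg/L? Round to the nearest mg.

17641 mg

τ/t½ = 105/43 ≈ 2.4419, so f = (1/2)^(105/43) ≈ 0.184046.
Cmin,ss = (D/Vd)·f/(1−f), so D = Cmin,ss·Vd·(1−f)/f.
D = 23 × 173 × (1−f)/f ≈ 23 × 173 × 4.43342 ≈ 17640.58 mg.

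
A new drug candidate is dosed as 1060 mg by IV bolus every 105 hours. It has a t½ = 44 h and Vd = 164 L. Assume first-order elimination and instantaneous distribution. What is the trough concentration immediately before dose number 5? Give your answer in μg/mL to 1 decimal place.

1.5 μg/mL

f = (1/2)^(τ/t½) = (1/2)^(105/44) ≈ 0.1913.
C₀ = D/Vd = 1060/164 ≈ 6.463 μg/mL.
Before the 5th dose, 4 doses have been given. Superposition: Cmin = C₀·(f + f² + … + f^4).
≈ 6.463 × (0.1913 + 0.0366 + 0.0070 + 0.0013) ≈ 6.463 × 0.2362 ≈ 1.527 μg/mL.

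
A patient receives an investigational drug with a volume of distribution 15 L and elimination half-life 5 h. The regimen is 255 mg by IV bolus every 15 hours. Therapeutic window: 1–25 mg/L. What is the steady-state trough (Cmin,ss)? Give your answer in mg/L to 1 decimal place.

2.4 mg/L

τ = 15 h = 3 half-lives, so f = (1/2)^3 = 0.125.
At steady state, R = 1/(1 − 0.125) = 8/7.
Single-dose peak C₀ = D/Vd = 255/15 = 17 mg/L.
Steady-state peak Cmax,ss = C₀·R = 17 × 8/7 ≈ 19.429 mg/L.
Steady-state trough Cmin,ss = Cmax,ss·f ≈ 19.429 × 0.125 ≈ 2.429 mg/L.
Trough 2.4 mg/L vs MEC 1 mg/L: adequate.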